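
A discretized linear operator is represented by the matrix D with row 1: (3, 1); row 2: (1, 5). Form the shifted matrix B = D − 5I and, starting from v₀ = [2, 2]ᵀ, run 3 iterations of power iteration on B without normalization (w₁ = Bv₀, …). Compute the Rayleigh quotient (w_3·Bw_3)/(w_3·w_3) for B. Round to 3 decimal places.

B = D − 5I has rows (-2, 1); (1, 0)
w1 = Bv₀ = ((-2)·2 + 1·2; 1·2 + 0·2) = (-2, 2)
w2 = Bw1 = ((-2)·(-2) + 1·2; 1·(-2) + 0·2) = (6, -2)
w3 = Bw2 = (-14, 6)
Bw3 = (34, -14)
w3·Bw3 = -560; w3·w3 = 232; μ ≈ -560/232 = -2.414

-2.414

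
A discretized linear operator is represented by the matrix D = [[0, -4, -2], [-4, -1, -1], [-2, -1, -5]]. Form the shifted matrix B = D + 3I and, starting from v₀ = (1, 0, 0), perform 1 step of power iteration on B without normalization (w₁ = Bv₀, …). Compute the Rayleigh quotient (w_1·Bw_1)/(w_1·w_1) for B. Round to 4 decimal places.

5.3448

B = D + 3I has rows (3, -4, -2); (-4, 2, -1); (-2, -1, -2)
w1 = Bv₀ = (3, -4, -2)
Bw1 = (29, -18, 2)
w1·Bw1 = 155; w1·w1 = 29; μ ≈ 155/29 = 5.3448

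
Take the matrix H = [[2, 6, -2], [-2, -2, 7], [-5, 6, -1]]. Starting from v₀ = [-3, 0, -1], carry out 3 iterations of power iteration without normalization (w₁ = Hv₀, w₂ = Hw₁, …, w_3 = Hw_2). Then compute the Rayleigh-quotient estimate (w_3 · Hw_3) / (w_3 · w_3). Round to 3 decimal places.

λ ≈ -5.110

w1 = Hv₀ = (-4, -1, 16)
w2 = Hw1 = (-46, 122, -2)
w3 = Hw2 = (644, -166, 964)
Hw3 = (-1636, 5792, -5180)
w3·Hw3 = 644·(-1636) + (-166)·5792 + 964·(-5180) = -7008576; w3·w3 = 644·644 + (-166)·(-166) + 964·964 = 1371588
λ ≈ -7008576/1371588 = -5.110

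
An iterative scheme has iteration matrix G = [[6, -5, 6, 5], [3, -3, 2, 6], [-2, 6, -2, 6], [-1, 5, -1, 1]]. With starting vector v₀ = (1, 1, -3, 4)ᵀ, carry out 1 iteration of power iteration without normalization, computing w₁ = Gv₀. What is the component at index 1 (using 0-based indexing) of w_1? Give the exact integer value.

w1 = Gv₀ = (3, 18, 34, 11)
The requested component of w1 is 18.

18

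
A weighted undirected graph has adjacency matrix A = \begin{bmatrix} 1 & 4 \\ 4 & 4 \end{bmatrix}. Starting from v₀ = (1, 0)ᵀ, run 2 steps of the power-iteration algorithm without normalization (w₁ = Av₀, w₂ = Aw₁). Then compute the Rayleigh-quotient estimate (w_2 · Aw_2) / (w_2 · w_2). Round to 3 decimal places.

w1 = Av₀ = (1·1 + 4·0; 4·1 + 4·0) = (1, 4)
w2 = Aw1 = (1·1 + 4·4; 4·1 + 4·4) = (17, 20)
Aw2 = (97, 148)
w2·Aw2 = 17·97 + 20·148 = 4609; w2·w2 = 17·17 + 20·20 = 689
λ ≈ 4609/689 = 6.689

λ ≈ 6.689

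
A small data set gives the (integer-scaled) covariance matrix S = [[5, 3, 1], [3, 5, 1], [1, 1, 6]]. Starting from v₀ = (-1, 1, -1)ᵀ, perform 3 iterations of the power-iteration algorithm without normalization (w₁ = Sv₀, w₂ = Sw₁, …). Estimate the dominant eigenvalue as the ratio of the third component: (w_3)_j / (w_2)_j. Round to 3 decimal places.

w1 = Sv₀ = (-3, 1, -6)
w2 = Sw1 = (-18, -10, -38)
w3 = Sw2 = (-158, -142, -256)
Ratio at component: -256 / -38 = 6.737

6.737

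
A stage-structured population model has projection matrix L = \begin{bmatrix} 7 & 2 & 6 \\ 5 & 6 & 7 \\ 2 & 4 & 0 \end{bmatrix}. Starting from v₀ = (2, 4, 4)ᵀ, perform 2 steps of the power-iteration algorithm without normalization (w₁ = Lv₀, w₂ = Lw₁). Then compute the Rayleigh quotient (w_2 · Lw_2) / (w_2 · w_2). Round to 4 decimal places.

w1 = Lv₀ = (7·2 + 2·4 + 6·4; 5·2 + 6·4 + 7·4; 2·2 + 4·4 + 0·4) = (46, 62, 20)
w2 = Lw1 = (7·46 + 2·62 + 6·20; 5·46 + 6·62 + 7·20; 2·46 + 4·62 + 0·20) = (566, 742, 340)
Lw2 = (7486, 9662, 4100)
w2·Lw2 = 566·7486 + 742·9662 + 340·4100 = 12800280; w2·w2 = 566·566 + 742·742 + 340·340 = 986520
λ ≈ 12800280/986520 = 12.9752

λ ≈ 12.9752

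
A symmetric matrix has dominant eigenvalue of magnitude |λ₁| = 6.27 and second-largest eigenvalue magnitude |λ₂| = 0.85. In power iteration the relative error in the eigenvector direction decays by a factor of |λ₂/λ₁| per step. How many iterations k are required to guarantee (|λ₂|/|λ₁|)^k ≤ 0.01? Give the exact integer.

3

|λ₂/λ₁| = 0.85/6.27 = 0.13557
Need k ≥ ln(0.01) / ln(0.13557) = -4.6052 / -1.9983 ≈ 2.305
Smallest integer k satisfying the bound: 3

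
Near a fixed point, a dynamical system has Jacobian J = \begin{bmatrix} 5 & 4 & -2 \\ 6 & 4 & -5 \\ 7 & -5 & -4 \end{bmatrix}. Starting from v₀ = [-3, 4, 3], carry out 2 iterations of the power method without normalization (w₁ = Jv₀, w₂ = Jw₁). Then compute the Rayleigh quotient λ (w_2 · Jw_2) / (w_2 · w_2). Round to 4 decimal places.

w1 = Jv₀ = (5·(-3) + 4·4 + (-2)·3; 6·(-3) + 4·4 + (-5)·3; 7·(-3) + (-5)·4 + (-4)·3) = (-5, -17, -53)
w2 = Jw1 = (5·(-5) + 4·(-17) + (-2)·(-53); 6·(-5) + 4·(-17) + (-5)·(-53); 7·(-5) + (-5)·(-17) + (-4)·(-53)) = (13, 167, 262)
Jw2 = (209, -564, -1792)
w2·Jw2 = 13·209 + 167·(-564) + 262·(-1792) = -560975; w2·w2 = 13·13 + 167·167 + 262·262 = 96702
λ ≈ -560975/96702 = -5.8011

λ ≈ -5.8011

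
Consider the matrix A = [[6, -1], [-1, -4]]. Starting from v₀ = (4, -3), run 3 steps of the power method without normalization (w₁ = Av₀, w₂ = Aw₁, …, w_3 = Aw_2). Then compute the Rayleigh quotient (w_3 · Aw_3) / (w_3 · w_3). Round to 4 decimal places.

λ ≈ 5.7652

w1 = Av₀ = (27, 8)
w2 = Aw1 = (154, -59)
w3 = Aw2 = (983, 82)
Aw3 = (5816, -1311)
w3·Aw3 = 983·5816 + 82·(-1311) = 5609626; w3·w3 = 983·983 + 82·82 = 973013
λ ≈ 5609626/973013 = 5.7652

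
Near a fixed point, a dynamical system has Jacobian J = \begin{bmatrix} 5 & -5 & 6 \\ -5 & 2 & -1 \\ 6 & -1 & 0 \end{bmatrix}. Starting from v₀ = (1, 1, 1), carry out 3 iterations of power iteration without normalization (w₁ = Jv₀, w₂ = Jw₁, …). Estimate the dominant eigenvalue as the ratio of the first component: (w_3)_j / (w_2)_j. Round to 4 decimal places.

w1 = Jv₀ = (5·1 + (-5)·1 + 6·1; (-5)·1 + 2·1 + (-1)·1; 6·1 + (-1)·1 + 0·1) = (6, -4, 5)
w2 = Jw1 = (5·6 + (-5)·(-4) + 6·5; (-5)·6 + 2·(-4) + (-1)·5; 6·6 + (-1)·(-4) + 0·5) = (80, -43, 40)
w3 = Jw2 = (855, -526, 523)
Ratio at component: 855 / 80 = 10.6875

10.6875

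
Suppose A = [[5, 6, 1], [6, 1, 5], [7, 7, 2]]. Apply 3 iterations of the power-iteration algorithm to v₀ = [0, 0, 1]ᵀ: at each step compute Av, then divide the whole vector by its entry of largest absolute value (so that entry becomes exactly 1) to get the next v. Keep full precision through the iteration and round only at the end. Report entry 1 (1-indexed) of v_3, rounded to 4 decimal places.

0.7169

Av0 = (1.00000, 5.00000, 2.00000); divide by 5.00000 → v1 = (0.20000, 1.00000, 0.40000)
Av1 = (7.40000, 4.20000, 9.20000); divide by 9.20000 → v2 = (0.80435, 0.45652, 1.00000)
Av2 = (7.76087, 10.28261, 10.82609); divide by 10.82609 → v3 = (0.71687, 0.94980, 1.00000)
Requested entry of v3: 357/498 = 0.7169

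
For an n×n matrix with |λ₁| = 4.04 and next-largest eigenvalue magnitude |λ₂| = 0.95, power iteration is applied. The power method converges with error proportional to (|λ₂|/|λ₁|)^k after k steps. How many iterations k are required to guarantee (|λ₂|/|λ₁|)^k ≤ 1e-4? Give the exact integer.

|λ₂/λ₁| = 0.95/4.04 = 0.23515
Need k ≥ ln(1e-4) / ln(0.23515) = -9.2103 / -1.4475 ≈ 6.363
Smallest integer k satisfying the bound: 7

7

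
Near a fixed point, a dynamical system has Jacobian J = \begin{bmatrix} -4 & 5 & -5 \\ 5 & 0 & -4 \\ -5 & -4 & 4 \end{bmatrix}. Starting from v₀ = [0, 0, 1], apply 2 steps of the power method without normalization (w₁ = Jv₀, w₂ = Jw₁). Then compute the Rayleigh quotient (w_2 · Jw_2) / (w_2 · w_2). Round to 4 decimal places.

λ ≈ 9.3231

w1 = Jv₀ = (-5, -4, 4)
w2 = Jw1 = (-20, -41, 57)
Jw2 = (-410, -328, 492)
w2·Jw2 = (-20)·(-410) + (-41)·(-328) + 57·492 = 49692; w2·w2 = (-20)·(-20) + (-41)·(-41) + 57·57 = 5330
λ ≈ 49692/5330 = 9.3231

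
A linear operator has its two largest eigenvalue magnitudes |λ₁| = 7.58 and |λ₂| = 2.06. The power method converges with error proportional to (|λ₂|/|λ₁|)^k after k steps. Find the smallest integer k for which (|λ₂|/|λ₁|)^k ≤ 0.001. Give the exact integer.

6

|λ₂/λ₁| = 2.06/7.58 = 0.27177
Need k ≥ ln(0.001) / ln(0.27177) = -6.9078 / -1.3028 ≈ 5.302
Smallest integer k satisfying the bound: 6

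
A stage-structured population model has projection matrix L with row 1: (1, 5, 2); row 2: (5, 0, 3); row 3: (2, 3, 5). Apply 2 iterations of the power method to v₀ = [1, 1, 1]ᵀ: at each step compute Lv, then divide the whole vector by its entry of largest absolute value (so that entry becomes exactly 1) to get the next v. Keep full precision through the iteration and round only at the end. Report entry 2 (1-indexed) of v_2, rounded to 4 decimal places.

0.7778

Lv0 = (8.00000, 8.00000, 10.00000); divide by 10.00000 → v1 = (0.80000, 0.80000, 1.00000)
Lv1 = (6.80000, 7.00000, 9.00000); divide by 9.00000 → v2 = (0.75556, 0.77778, 1.00000)
Requested entry of v2: 70/90 = 0.7778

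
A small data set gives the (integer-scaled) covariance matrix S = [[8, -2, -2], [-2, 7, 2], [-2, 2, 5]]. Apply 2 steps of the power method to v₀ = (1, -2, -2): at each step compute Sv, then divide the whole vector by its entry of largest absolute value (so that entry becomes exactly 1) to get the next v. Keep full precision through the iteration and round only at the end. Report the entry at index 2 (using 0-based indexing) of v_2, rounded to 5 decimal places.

Sv0 = (16.000000, -20.000000, -16.000000); divide by -20.000000 → v1 = (-0.800000, 1.000000, 0.800000)
Sv1 = (-10.000000, 10.200000, 7.600000); divide by 10.200000 → v2 = (-0.980392, 1.000000, 0.745098)
Requested entry of v2: -152/-204 = 0.74510

0.74510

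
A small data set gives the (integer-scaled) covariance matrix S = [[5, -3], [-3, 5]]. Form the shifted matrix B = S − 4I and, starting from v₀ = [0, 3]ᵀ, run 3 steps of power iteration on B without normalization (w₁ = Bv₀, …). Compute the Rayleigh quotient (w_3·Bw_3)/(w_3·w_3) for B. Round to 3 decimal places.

B = S − 4I has rows (1, -3); (-3, 1)
w1 = Bv₀ = (-9, 3)
w2 = Bw1 = (-18, 30)
w3 = Bw2 = (-108, 84)
Bw3 = (-360, 408)
w3·Bw3 = 73152; w3·w3 = 18720; μ ≈ 73152/18720 = 3.908

μ ≈ 3.908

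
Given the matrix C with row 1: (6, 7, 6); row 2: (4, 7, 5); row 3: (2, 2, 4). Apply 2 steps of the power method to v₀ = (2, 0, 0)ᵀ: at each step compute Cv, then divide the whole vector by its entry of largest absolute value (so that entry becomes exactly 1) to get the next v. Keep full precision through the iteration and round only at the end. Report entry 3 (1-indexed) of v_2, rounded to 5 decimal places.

Cv0 = (12.000000, 8.000000, 4.000000); divide by 12.000000 → v1 = (1.000000, 0.666667, 0.333333)
Cv1 = (12.666667, 10.333333, 4.666667); divide by 12.666667 → v2 = (1.000000, 0.815789, 0.368421)
Requested entry of v2: 56/152 = 0.36842

0.36842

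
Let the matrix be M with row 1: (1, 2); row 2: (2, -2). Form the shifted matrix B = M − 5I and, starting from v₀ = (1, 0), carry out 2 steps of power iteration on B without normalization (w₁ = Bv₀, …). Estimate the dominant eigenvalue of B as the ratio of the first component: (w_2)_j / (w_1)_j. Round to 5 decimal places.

-5.00000

B = M − 5I has rows (-4, 2); (2, -7)
w1 = Bv₀ = ((-4)·1 + 2·0; 2·1 + (-7)·0) = (-4, 2)
w2 = Bw1 = ((-4)·(-4) + 2·2; 2·(-4) + (-7)·2) = (20, -22)
Ratio: 20/-4 = -5.00000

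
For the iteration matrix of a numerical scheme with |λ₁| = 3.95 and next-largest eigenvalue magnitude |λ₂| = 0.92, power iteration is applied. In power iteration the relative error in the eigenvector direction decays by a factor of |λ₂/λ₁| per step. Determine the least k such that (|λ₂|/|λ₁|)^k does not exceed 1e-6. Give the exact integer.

10

|λ₂/λ₁| = 0.92/3.95 = 0.23291
Need k ≥ ln(1e-6) / ln(0.23291) = -13.8155 / -1.4571 ≈ 9.482
Smallest integer k satisfying the bound: 10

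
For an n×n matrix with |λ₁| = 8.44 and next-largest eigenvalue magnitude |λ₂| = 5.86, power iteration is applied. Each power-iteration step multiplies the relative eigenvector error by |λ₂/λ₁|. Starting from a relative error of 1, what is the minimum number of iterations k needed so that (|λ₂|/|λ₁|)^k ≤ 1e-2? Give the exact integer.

|λ₂/λ₁| = 5.86/8.44 = 0.69431
Need k ≥ ln(1e-2) / ln(0.69431) = -4.6052 / -0.3648 ≈ 12.623
Smallest integer k satisfying the bound: 13

13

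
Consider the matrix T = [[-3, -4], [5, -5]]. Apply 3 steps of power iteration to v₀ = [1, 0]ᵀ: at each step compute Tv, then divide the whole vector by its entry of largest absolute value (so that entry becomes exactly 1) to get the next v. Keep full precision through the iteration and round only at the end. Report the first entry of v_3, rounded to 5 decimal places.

Tv0 = (-3.000000, 5.000000); divide by 5.000000 → v1 = (-0.600000, 1.000000)
Tv1 = (-2.200000, -8.000000); divide by -8.000000 → v2 = (0.275000, 1.000000)
Tv2 = (-4.825000, -3.625000); divide by -4.825000 → v3 = (1.000000, 0.751295)
Requested entry of v3: 193/193 = 1.00000

1.00000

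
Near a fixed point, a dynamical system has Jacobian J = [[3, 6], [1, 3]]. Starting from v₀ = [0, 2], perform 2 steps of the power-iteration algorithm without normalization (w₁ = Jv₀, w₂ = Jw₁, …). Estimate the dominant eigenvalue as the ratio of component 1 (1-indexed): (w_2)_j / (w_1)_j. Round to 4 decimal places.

λ ≈ 6.0000

w1 = Jv₀ = (3·0 + 6·2; 1·0 + 3·2) = (12, 6)
w2 = Jw1 = (3·12 + 6·6; 1·12 + 3·6) = (72, 30)
Ratio at component: 72 / 12 = 6.0000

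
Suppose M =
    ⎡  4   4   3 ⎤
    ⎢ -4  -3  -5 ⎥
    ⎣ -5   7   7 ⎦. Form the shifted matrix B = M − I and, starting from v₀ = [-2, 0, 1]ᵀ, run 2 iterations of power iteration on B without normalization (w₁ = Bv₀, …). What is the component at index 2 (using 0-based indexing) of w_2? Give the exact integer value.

132

B = M − I has rows (3, 4, 3); (-4, -4, -5); (-5, 7, 6)
w1 = Bv₀ = (-3, 3, 16)
w2 = Bw1 = (51, -80, 132)
Requested component of w2: 132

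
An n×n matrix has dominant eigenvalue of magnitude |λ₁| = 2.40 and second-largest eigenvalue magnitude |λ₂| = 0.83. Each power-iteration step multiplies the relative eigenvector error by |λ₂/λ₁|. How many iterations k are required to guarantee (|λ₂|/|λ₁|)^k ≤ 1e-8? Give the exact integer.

|λ₂/λ₁| = 0.83/2.40 = 0.34583
Need k ≥ ln(1e-8) / ln(0.34583) = -18.4207 / -1.0618 ≈ 17.349
Smallest integer k satisfying the bound: 18

18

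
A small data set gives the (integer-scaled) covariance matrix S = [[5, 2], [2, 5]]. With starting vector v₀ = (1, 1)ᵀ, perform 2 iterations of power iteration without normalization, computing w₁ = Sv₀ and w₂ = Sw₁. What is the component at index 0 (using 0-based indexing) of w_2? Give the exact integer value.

w1 = Sv₀ = (7, 7)
w2 = Sw1 = (49, 49)
The requested component of w2 is 49.

49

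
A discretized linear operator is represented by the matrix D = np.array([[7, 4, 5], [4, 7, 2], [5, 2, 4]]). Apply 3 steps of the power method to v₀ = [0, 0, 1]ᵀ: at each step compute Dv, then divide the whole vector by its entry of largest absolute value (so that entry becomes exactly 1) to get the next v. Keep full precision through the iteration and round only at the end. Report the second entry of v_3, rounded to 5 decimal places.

0.76259

Dv0 = (5.000000, 2.000000, 4.000000); divide by 5.000000 → v1 = (1.000000, 0.400000, 0.800000)
Dv1 = (12.600000, 8.400000, 9.000000); divide by 12.600000 → v2 = (1.000000, 0.666667, 0.714286)
Dv2 = (13.238095, 10.095238, 9.190476); divide by 13.238095 → v3 = (1.000000, 0.762590, 0.694245)
Requested entry of v3: 636/834 = 0.76259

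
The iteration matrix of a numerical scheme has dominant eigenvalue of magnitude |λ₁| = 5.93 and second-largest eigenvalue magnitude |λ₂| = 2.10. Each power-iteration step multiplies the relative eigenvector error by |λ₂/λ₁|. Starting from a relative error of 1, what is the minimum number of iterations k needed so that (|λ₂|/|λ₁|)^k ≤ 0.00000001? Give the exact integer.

|λ₂/λ₁| = 2.10/5.93 = 0.35413
Need k ≥ ln(0.00000001) / ln(0.35413) = -18.4207 / -1.0381 ≈ 17.745
Smallest integer k satisfying the bound: 18

18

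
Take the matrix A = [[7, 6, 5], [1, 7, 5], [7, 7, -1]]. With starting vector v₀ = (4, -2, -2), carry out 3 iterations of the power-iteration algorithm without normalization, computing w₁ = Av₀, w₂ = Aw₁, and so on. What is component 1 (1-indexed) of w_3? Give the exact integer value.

-880

w1 = Av₀ = (7·4 + 6·(-2) + 5·(-2); 1·4 + 7·(-2) + 5·(-2); 7·4 + 7·(-2) + (-1)·(-2)) = (6, -20, 16)
w2 = Aw1 = (7·6 + 6·(-20) + 5·16; 1·6 + 7·(-20) + 5·16; 7·6 + 7·(-20) + (-1)·16) = (2, -54, -114)
w3 = Aw2 = (-880, -946, -250)
The requested component of w3 is -880.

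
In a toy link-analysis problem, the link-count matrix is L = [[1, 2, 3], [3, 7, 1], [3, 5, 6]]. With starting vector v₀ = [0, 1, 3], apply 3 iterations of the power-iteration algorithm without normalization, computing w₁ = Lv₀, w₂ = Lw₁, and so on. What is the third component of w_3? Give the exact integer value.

2256

w1 = Lv₀ = (11, 10, 23)
w2 = Lw1 = (100, 126, 221)
w3 = Lw2 = (1015, 1403, 2256)
The requested component of w3 is 2256.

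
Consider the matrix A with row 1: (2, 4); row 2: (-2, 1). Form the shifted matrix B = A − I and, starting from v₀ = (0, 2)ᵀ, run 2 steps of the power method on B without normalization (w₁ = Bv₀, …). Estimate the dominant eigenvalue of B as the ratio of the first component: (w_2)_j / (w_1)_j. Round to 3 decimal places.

μ ≈ 1.000

B = A − I has rows (1, 4); (-2, 0)
w1 = Bv₀ = (8, 0)
w2 = Bw1 = (8, -16)
Ratio: 8/8 = 1.000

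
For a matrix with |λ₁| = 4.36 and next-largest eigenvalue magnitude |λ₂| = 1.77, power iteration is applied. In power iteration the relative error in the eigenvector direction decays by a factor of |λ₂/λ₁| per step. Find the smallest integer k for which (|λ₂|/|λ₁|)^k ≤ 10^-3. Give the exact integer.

|λ₂/λ₁| = 1.77/4.36 = 0.40596
Need k ≥ ln(10^-3) / ln(0.40596) = -6.9078 / -0.9015 ≈ 7.663
Smallest integer k satisfying the bound: 8

8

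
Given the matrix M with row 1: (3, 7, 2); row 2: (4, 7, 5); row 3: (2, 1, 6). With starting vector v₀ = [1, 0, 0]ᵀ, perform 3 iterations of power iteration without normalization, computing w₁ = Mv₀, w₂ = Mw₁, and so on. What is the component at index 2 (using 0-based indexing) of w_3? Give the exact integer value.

264

w1 = Mv₀ = (3·1 + 7·0 + 2·0; 4·1 + 7·0 + 5·0; 2·1 + 1·0 + 6·0) = (3, 4, 2)
w2 = Mw1 = (3·3 + 7·4 + 2·2; 4·3 + 7·4 + 5·2; 2·3 + 1·4 + 6·2) = (41, 50, 22)
w3 = Mw2 = (517, 624, 264)
The requested component of w3 is 264.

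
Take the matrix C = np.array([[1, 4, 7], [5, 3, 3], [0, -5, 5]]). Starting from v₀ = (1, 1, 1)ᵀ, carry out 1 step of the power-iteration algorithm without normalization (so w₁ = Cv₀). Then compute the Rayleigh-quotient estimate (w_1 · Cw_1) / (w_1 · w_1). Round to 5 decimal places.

w1 = Cv₀ = (12, 11, 0)
Cw1 = (56, 93, -55)
w1·Cw1 = 12·56 + 11·93 + 0·(-55) = 1695; w1·w1 = 12·12 + 11·11 + 0·0 = 265
λ ≈ 1695/265 = 6.39623

6.39623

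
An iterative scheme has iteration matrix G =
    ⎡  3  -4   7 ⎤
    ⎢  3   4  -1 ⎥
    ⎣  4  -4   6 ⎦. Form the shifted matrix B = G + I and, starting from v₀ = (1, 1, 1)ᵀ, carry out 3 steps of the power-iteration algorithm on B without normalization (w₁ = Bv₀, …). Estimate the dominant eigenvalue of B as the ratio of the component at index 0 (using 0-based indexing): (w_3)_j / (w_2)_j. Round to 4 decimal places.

B = G + I has rows (4, -4, 7); (3, 5, -1); (4, -4, 7)
w1 = Bv₀ = (4·1 + (-4)·1 + 7·1; 3·1 + 5·1 + (-1)·1; 4·1 + (-4)·1 + 7·1) = (7, 7, 7)
w2 = Bw1 = (4·7 + (-4)·7 + 7·7; 3·7 + 5·7 + (-1)·7; 4·7 + (-4)·7 + 7·7) = (49, 49, 49)
w3 = Bw2 = (343, 343, 343)
Ratio: 343/49 = 7.0000

7.0000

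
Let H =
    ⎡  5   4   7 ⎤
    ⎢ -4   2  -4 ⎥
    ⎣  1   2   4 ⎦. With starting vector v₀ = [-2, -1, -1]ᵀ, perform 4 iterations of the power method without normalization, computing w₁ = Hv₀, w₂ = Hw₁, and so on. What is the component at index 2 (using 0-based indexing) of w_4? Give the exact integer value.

1560

w1 = Hv₀ = (5·(-2) + 4·(-1) + 7·(-1); (-4)·(-2) + 2·(-1) + (-4)·(-1); 1·(-2) + 2·(-1) + 4·(-1)) = (-21, 10, -8)
w2 = Hw1 = (5·(-21) + 4·10 + 7·(-8); (-4)·(-21) + 2·10 + (-4)·(-8); 1·(-21) + 2·10 + 4·(-8)) = (-121, 136, -33)
w3 = Hw2 = (-292, 888, 19)
w4 = Hw3 = (2225, 2868, 1560)
The requested component of w4 is 1560.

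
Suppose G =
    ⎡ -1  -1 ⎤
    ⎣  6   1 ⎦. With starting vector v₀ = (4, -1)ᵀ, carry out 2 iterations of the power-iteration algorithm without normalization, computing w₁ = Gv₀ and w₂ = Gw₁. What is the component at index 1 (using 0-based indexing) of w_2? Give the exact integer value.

w1 = Gv₀ = ((-1)·4 + (-1)·(-1); 6·4 + 1·(-1)) = (-3, 23)
w2 = Gw1 = ((-1)·(-3) + (-1)·23; 6·(-3) + 1·23) = (-20, 5)
The requested component of w2 is 5.

5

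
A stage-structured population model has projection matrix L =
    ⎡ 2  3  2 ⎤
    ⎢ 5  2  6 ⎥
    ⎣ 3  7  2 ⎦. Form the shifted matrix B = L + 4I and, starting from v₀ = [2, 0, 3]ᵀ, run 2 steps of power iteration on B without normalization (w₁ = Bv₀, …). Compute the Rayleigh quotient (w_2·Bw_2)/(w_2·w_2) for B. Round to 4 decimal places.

B = L + 4I has rows (6, 3, 2); (5, 6, 6); (3, 7, 6)
w1 = Bv₀ = (18, 28, 24)
w2 = Bw1 = (240, 402, 394)
Bw2 = (3434, 5976, 5898)
w2·Bw2 = 5550324; w2·w2 = 374440; μ ≈ 5550324/374440 = 14.8230

14.8230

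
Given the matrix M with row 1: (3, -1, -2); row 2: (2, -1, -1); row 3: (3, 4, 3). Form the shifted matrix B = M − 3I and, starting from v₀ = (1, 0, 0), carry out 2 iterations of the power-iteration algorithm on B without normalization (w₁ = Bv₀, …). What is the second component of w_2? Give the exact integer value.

B = M − 3I has rows (0, -1, -2); (2, -4, -1); (3, 4, 0)
w1 = Bv₀ = (0, 2, 3)
w2 = Bw1 = (-8, -11, 8)
Requested component of w2: -11

-11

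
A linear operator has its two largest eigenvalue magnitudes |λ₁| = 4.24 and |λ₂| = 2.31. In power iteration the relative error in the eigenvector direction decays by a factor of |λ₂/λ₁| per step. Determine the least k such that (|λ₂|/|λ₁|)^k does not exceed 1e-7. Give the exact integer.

27

|λ₂/λ₁| = 2.31/4.24 = 0.54481
Need k ≥ ln(1e-7) / ln(0.54481) = -16.1181 / -0.6073 ≈ 26.540
Smallest integer k satisfying the bound: 27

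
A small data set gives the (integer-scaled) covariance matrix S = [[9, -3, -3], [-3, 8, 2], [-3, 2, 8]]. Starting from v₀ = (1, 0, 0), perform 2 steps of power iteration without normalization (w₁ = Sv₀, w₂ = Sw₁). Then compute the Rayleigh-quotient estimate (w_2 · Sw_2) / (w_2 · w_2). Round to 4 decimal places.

w1 = Sv₀ = (9·1 + (-3)·0 + (-3)·0; (-3)·1 + 8·0 + 2·0; (-3)·1 + 2·0 + 8·0) = (9, -3, -3)
w2 = Sw1 = (9·9 + (-3)·(-3) + (-3)·(-3); (-3)·9 + 8·(-3) + 2·(-3); (-3)·9 + 2·(-3) + 8·(-3)) = (99, -57, -57)
Sw2 = (1233, -867, -867)
w2·Sw2 = 99·1233 + (-57)·(-867) + (-57)·(-867) = 220905; w2·w2 = 99·99 + (-57)·(-57) + (-57)·(-57) = 16299
λ ≈ 220905/16299 = 13.5533

λ ≈ 13.5533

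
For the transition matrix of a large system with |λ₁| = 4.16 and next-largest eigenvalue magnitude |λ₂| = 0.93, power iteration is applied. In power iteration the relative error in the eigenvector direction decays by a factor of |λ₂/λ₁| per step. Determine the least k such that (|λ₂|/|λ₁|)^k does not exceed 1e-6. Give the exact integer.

|λ₂/λ₁| = 0.93/4.16 = 0.22356
Need k ≥ ln(1e-6) / ln(0.22356) = -13.8155 / -1.4981 ≈ 9.222
Smallest integer k satisfying the bound: 10

10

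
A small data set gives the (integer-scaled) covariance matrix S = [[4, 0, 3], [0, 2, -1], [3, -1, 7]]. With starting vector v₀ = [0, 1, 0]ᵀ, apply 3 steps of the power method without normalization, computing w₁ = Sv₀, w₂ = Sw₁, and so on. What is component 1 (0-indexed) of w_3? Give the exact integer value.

19

w1 = Sv₀ = (0, 2, -1)
w2 = Sw1 = (-3, 5, -9)
w3 = Sw2 = (-39, 19, -77)
The requested component of w3 is 19.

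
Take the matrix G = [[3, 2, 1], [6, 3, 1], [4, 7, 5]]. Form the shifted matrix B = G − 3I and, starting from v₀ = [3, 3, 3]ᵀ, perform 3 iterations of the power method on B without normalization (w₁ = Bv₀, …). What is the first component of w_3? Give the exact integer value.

447

B = G − 3I has rows (0, 2, 1); (6, 0, 1); (4, 7, 2)
w1 = Bv₀ = (0·3 + 2·3 + 1·3; 6·3 + 0·3 + 1·3; 4·3 + 7·3 + 2·3) = (9, 21, 39)
w2 = Bw1 = (0·9 + 2·21 + 1·39; 6·9 + 0·21 + 1·39; 4·9 + 7·21 + 2·39) = (81, 93, 261)
w3 = Bw2 = (447, 747, 1497)
Requested component of w3: 447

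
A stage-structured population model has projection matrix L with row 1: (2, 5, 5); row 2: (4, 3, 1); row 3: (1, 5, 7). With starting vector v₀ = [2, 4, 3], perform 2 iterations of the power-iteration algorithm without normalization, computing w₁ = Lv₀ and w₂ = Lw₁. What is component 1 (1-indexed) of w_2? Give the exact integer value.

408

w1 = Lv₀ = (39, 23, 43)
w2 = Lw1 = (408, 268, 455)
The requested component of w2 is 408.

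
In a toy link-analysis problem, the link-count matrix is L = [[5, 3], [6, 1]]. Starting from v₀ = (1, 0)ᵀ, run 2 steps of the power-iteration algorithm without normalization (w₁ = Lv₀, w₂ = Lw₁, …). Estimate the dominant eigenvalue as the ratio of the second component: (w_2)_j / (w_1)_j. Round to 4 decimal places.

6.0000

w1 = Lv₀ = (5, 6)
w2 = Lw1 = (43, 36)
Ratio at component: 36 / 6 = 6.0000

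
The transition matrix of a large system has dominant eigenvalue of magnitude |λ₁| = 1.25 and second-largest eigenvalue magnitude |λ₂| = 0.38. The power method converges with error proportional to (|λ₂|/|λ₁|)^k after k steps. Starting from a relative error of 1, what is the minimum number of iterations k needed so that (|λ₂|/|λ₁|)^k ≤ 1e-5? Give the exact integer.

|λ₂/λ₁| = 0.38/1.25 = 0.30400
Need k ≥ ln(1e-5) / ln(0.30400) = -11.5129 / -1.1907 ≈ 9.669
Smallest integer k satisfying the bound: 10

10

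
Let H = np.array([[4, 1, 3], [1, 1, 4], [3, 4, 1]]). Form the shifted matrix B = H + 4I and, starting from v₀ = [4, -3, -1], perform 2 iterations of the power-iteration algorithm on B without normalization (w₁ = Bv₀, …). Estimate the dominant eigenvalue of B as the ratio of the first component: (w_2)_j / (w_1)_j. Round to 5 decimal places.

B = H + 4I has rows (8, 1, 3); (1, 5, 4); (3, 4, 5)
w1 = Bv₀ = (8·4 + 1·(-3) + 3·(-1); 1·4 + 5·(-3) + 4·(-1); 3·4 + 4·(-3) + 5·(-1)) = (26, -15, -5)
w2 = Bw1 = (8·26 + 1·(-15) + 3·(-5); 1·26 + 5·(-15) + 4·(-5); 3·26 + 4·(-15) + 5·(-5)) = (178, -69, -7)
Ratio: 178/26 = 6.84615

μ ≈ 6.84615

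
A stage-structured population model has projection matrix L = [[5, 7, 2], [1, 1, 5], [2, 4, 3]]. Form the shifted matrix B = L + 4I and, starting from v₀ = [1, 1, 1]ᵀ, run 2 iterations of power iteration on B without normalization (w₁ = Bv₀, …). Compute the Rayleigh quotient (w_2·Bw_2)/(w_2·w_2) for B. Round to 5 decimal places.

μ ≈ 13.65399

B = L + 4I has rows (9, 7, 2); (1, 5, 5); (2, 4, 7)
w1 = Bv₀ = (18, 11, 13)
w2 = Bw1 = (265, 138, 171)
Bw2 = (3693, 1810, 2279)
w2·Bw2 = 1618134; w2·w2 = 118510; μ ≈ 1618134/118510 = 13.65399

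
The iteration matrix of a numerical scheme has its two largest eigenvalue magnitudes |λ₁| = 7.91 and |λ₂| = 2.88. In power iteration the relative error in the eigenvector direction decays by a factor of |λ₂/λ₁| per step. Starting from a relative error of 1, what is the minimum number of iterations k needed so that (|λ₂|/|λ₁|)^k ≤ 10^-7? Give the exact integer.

|λ₂/λ₁| = 2.88/7.91 = 0.36410
Need k ≥ ln(10^-7) / ln(0.36410) = -16.1181 / -1.0103 ≈ 15.953
Smallest integer k satisfying the bound: 16

16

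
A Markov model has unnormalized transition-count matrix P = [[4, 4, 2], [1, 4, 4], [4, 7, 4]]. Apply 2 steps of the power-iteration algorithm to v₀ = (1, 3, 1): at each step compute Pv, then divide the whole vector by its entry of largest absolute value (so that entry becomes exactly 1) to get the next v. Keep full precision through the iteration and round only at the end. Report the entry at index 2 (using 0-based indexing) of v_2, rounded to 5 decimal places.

Pv0 = (18.000000, 17.000000, 29.000000); divide by 29.000000 → v1 = (0.620690, 0.586207, 1.000000)
Pv1 = (6.827586, 6.965517, 10.586207); divide by 10.586207 → v2 = (0.644951, 0.657980, 1.000000)
Requested entry of v2: 307/307 = 1.00000

1.00000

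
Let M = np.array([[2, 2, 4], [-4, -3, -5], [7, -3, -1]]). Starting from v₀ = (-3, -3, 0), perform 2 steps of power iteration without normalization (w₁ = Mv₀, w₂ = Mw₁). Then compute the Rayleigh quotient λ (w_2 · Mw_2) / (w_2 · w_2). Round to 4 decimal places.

λ ≈ 3.4681

w1 = Mv₀ = (2·(-3) + 2·(-3) + 4·0; (-4)·(-3) + (-3)·(-3) + (-5)·0; 7·(-3) + (-3)·(-3) + (-1)·0) = (-12, 21, -12)
w2 = Mw1 = (2·(-12) + 2·21 + 4·(-12); (-4)·(-12) + (-3)·21 + (-5)·(-12); 7·(-12) + (-3)·21 + (-1)·(-12)) = (-30, 45, -135)
Mw2 = (-510, 660, -210)
w2·Mw2 = (-30)·(-510) + 45·660 + (-135)·(-210) = 73350; w2·w2 = (-30)·(-30) + 45·45 + (-135)·(-135) = 21150
λ ≈ 73350/21150 = 3.4681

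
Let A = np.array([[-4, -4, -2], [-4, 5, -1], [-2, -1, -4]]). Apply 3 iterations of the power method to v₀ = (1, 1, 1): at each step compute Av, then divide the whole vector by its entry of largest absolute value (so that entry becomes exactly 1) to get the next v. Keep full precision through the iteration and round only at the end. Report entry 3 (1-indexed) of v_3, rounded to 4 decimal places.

0.6940

Av0 = (-10.00000, 0.00000, -7.00000); divide by -10.00000 → v1 = (1.00000, 0.00000, 0.70000)
Av1 = (-5.40000, -4.70000, -4.80000); divide by -5.40000 → v2 = (1.00000, 0.87037, 0.88889)
Av2 = (-9.25926, -0.53704, -6.42593); divide by -9.25926 → v3 = (1.00000, 0.05800, 0.69400)
Requested entry of v3: -347/-500 = 0.6940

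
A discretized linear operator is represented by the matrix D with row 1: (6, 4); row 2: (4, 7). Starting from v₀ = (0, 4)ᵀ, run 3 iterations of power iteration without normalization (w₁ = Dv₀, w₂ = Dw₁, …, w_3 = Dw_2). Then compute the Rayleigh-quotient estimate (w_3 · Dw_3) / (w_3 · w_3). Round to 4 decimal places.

10.5301

w1 = Dv₀ = (6·0 + 4·4; 4·0 + 7·4) = (16, 28)
w2 = Dw1 = (6·16 + 4·28; 4·16 + 7·28) = (208, 260)
w3 = Dw2 = (2288, 2652)
Dw3 = (24336, 27716)
w3·Dw3 = 2288·24336 + 2652·27716 = 129183600; w3·w3 = 2288·2288 + 2652·2652 = 12268048
λ ≈ 129183600/12268048 = 10.5301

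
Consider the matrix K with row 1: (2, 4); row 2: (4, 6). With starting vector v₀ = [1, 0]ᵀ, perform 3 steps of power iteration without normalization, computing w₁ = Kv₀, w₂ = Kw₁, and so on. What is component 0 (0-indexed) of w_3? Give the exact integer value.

w1 = Kv₀ = (2, 4)
w2 = Kw1 = (20, 32)
w3 = Kw2 = (168, 272)
The requested component of w3 is 168.

168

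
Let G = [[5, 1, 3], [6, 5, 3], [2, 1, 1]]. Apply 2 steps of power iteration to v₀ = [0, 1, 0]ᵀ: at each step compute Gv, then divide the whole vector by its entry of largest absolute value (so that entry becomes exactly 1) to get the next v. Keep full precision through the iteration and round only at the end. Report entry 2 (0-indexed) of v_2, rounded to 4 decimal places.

Gv0 = (1.00000, 5.00000, 1.00000); divide by 5.00000 → v1 = (0.20000, 1.00000, 0.20000)
Gv1 = (2.60000, 6.80000, 1.60000); divide by 6.80000 → v2 = (0.38235, 1.00000, 0.23529)
Requested entry of v2: 8/34 = 0.2353

0.2353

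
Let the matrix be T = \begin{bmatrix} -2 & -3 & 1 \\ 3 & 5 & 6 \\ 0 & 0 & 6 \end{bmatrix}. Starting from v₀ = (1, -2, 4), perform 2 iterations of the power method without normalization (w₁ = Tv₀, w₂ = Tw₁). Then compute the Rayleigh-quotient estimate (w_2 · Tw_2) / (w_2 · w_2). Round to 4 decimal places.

w1 = Tv₀ = (8, 17, 24)
w2 = Tw1 = (-43, 253, 144)
Tw2 = (-529, 2000, 864)
w2·Tw2 = (-43)·(-529) + 253·2000 + 144·864 = 653163; w2·w2 = (-43)·(-43) + 253·253 + 144·144 = 86594
λ ≈ 653163/86594 = 7.5428

7.5428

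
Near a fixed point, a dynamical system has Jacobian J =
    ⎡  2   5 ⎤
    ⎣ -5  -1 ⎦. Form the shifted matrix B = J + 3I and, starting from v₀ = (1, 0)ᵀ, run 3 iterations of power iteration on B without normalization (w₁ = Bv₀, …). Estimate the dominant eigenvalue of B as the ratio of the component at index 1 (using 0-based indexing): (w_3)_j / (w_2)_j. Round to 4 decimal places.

2.0000

B = J + 3I has rows (5, 5); (-5, 2)
w1 = Bv₀ = (5·1 + 5·0; (-5)·1 + 2·0) = (5, -5)
w2 = Bw1 = (5·5 + 5·(-5); (-5)·5 + 2·(-5)) = (0, -35)
w3 = Bw2 = (-175, -70)
Ratio: -70/-35 = 2.0000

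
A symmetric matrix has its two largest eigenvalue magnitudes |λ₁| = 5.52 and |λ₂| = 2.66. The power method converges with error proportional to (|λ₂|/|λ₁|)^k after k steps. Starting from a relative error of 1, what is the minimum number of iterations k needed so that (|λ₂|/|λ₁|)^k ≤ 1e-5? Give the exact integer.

16

|λ₂/λ₁| = 2.66/5.52 = 0.48188
Need k ≥ ln(1e-5) / ln(0.48188) = -11.5129 / -0.7301 ≈ 15.770
Smallest integer k satisfying the bound: 16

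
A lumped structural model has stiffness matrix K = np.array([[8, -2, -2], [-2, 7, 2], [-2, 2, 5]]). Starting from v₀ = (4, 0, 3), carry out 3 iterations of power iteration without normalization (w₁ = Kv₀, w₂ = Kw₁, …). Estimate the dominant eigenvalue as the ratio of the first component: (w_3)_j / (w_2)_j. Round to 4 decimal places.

λ ≈ 8.7374

w1 = Kv₀ = (26, -2, 7)
w2 = Kw1 = (198, -52, -21)
w3 = Kw2 = (1730, -802, -605)
Ratio at component: 1730 / 198 = 8.7374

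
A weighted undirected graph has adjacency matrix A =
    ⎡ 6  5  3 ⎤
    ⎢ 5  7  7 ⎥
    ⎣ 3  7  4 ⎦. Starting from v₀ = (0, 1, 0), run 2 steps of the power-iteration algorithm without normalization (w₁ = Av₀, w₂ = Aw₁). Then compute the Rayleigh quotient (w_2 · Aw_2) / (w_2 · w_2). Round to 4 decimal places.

λ ≈ 15.9996

w1 = Av₀ = (6·0 + 5·1 + 3·0; 5·0 + 7·1 + 7·0; 3·0 + 7·1 + 4·0) = (5, 7, 7)
w2 = Aw1 = (6·5 + 5·7 + 3·7; 5·5 + 7·7 + 7·7; 3·5 + 7·7 + 4·7) = (86, 123, 92)
Aw2 = (1407, 1935, 1487)
w2·Aw2 = 86·1407 + 123·1935 + 92·1487 = 495811; w2·w2 = 86·86 + 123·123 + 92·92 = 30989
λ ≈ 495811/30989 = 15.9996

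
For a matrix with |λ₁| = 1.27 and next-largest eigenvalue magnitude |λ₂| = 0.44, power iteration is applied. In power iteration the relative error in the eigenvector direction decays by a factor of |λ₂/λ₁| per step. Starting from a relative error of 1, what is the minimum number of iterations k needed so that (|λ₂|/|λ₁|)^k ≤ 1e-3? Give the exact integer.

7

|λ₂/λ₁| = 0.44/1.27 = 0.34646
Need k ≥ ln(1e-3) / ln(0.34646) = -6.9078 / -1.0600 ≈ 6.517
Smallest integer k satisfying the bound: 7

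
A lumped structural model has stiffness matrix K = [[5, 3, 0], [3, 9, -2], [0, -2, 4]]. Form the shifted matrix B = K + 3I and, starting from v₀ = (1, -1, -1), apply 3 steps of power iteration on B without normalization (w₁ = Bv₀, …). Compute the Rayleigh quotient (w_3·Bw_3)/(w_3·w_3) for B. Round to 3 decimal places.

12.038

B = K + 3I has rows (8, 3, 0); (3, 12, -2); (0, -2, 7)
w1 = Bv₀ = (8·1 + 3·(-1) + 0·(-1); 3·1 + 12·(-1) + (-2)·(-1); 0·1 + (-2)·(-1) + 7·(-1)) = (5, -7, -5)
w2 = Bw1 = (8·5 + 3·(-7) + 0·(-5); 3·5 + 12·(-7) + (-2)·(-5); 0·5 + (-2)·(-7) + 7·(-5)) = (19, -59, -21)
w3 = Bw2 = (-25, -609, -29)
Bw3 = (-2027, -7325, 1015)
w3·Bw3 = 4482165; w3·w3 = 372347; μ ≈ 4482165/372347 = 12.038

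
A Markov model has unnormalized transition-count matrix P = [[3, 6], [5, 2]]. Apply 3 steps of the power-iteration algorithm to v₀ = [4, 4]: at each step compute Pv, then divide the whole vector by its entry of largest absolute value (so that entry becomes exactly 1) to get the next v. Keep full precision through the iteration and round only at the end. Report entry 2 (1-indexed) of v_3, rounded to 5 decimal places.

Pv0 = (36.000000, 28.000000); divide by 36.000000 → v1 = (1.000000, 0.777778)
Pv1 = (7.666667, 6.555556); divide by 7.666667 → v2 = (1.000000, 0.855072)
Pv2 = (8.130435, 6.710145); divide by 8.130435 → v3 = (1.000000, 0.825312)
Requested entry of v3: 1852/2244 = 0.82531

0.82531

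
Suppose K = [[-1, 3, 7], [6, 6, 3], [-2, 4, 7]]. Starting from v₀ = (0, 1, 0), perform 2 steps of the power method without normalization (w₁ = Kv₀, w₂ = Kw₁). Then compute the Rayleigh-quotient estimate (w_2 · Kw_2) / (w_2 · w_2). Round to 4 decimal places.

w1 = Kv₀ = ((-1)·0 + 3·1 + 7·0; 6·0 + 6·1 + 3·0; (-2)·0 + 4·1 + 7·0) = (3, 6, 4)
w2 = Kw1 = ((-1)·3 + 3·6 + 7·4; 6·3 + 6·6 + 3·4; (-2)·3 + 4·6 + 7·4) = (43, 66, 46)
Kw2 = (477, 792, 500)
w2·Kw2 = 43·477 + 66·792 + 46·500 = 95783; w2·w2 = 43·43 + 66·66 + 46·46 = 8321
λ ≈ 95783/8321 = 11.5110

11.5110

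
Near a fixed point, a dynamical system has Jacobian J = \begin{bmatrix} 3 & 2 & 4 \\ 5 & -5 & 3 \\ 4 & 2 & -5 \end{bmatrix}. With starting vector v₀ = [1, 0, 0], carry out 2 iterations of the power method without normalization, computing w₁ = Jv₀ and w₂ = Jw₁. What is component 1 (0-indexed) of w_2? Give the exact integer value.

w1 = Jv₀ = (3·1 + 2·0 + 4·0; 5·1 + (-5)·0 + 3·0; 4·1 + 2·0 + (-5)·0) = (3, 5, 4)
w2 = Jw1 = (3·3 + 2·5 + 4·4; 5·3 + (-5)·5 + 3·4; 4·3 + 2·5 + (-5)·4) = (35, 2, 2)
The requested component of w2 is 2.

2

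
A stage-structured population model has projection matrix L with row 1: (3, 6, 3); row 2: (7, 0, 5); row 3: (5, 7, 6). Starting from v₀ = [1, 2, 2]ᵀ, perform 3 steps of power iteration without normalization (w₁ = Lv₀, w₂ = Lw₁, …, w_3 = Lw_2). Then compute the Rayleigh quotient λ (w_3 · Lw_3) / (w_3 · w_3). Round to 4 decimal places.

w1 = Lv₀ = (21, 17, 31)
w2 = Lw1 = (258, 302, 410)
w3 = Lw2 = (3816, 3856, 5864)
Lw3 = (52176, 56032, 81256)
w3·Lw3 = 3816·52176 + 3856·56032 + 5864·81256 = 891648192; w3·w3 = 3816·3816 + 3856·3856 + 5864·5864 = 63817088
λ ≈ 891648192/63817088 = 13.9719

13.9719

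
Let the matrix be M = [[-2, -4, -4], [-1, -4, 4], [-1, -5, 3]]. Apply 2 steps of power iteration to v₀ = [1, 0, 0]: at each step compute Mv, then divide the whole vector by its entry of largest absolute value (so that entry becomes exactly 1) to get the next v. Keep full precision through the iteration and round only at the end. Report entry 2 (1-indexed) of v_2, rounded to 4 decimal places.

Mv0 = (-2.00000, -1.00000, -1.00000); divide by -2.00000 → v1 = (1.00000, 0.50000, 0.50000)
Mv1 = (-6.00000, -1.00000, -2.00000); divide by -6.00000 → v2 = (1.00000, 0.16667, 0.33333)
Requested entry of v2: 2/12 = 0.1667

0.1667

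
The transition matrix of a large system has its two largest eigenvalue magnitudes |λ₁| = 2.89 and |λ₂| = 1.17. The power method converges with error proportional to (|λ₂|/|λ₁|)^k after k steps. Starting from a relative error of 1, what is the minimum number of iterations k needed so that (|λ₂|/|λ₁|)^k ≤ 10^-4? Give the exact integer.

11

|λ₂/λ₁| = 1.17/2.89 = 0.40484
Need k ≥ ln(10^-4) / ln(0.40484) = -9.2103 / -0.9043 ≈ 10.186
Smallest integer k satisfying the bound: 11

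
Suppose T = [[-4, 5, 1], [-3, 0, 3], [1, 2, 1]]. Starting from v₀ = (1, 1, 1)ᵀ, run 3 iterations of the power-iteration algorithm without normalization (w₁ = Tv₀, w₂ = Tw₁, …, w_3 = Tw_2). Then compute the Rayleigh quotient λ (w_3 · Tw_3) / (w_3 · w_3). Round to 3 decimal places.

w1 = Tv₀ = ((-4)·1 + 5·1 + 1·1; (-3)·1 + 0·1 + 3·1; 1·1 + 2·1 + 1·1) = (2, 0, 4)
w2 = Tw1 = ((-4)·2 + 5·0 + 1·4; (-3)·2 + 0·0 + 3·4; 1·2 + 2·0 + 1·4) = (-4, 6, 6)
w3 = Tw2 = (52, 30, 14)
Tw3 = (-44, -114, 126)
w3·Tw3 = 52·(-44) + 30·(-114) + 14·126 = -3944; w3·w3 = 52·52 + 30·30 + 14·14 = 3800
λ ≈ -3944/3800 = -1.038

-1.038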